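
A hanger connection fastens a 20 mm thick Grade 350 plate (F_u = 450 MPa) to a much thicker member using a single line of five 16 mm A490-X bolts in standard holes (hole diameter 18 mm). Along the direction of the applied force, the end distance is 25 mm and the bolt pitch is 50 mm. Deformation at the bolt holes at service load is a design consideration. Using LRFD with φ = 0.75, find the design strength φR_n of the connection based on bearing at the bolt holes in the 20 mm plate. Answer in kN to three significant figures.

Per bolt r_n = 1.2 l_c t F_u ≤ 2.4 d t F_u; upper limit = 2.4 × 16 × 20 × 450 / 1000 = 345.6 kN.
Edge bolt: l_c = 25 − 18/2 = 16 mm → 1.2 × 16 × 20 × 450 / 1000 = 172.8 → r_n = 172.8 kN.
Interior bolts: l_c = 50 − 18 = 32 mm → 1.2 × 32 × 20 × 450 / 1000 = 345.6 → r_n = 345.6 kN.
R_n = 1 × 172.8 + 4 × 345.6 = 1555 kN.
Design strength φR_n = 0.75 × 1555 = 1170 kN.

1170 kN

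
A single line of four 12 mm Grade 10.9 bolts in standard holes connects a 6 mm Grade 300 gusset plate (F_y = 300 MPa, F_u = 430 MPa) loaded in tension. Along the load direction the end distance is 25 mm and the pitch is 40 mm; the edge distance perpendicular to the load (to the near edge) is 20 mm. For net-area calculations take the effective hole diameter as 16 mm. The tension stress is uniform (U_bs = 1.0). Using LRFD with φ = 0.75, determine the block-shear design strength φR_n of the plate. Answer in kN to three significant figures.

127 kN

Shear plane L_v = 25 + 3·40 = 145 mm; A_gv = 145 × 6 = 870 mm².
A_nv = (145 − 3.5·16) × 6 = 534 mm².
A_nt = (20 − 0.5·16) × 6 = 72 mm².
0.6 F_u A_nv = 137.8 kN; 0.6 F_y A_gv = 156.6 kN → shear rupture governs the shear term.
R_n = 137.8 + 1.0 × 430 × 72 / 1000 = 168.7 kN.
Design strength φR_n = 0.75 × 168.7 = 127 kN.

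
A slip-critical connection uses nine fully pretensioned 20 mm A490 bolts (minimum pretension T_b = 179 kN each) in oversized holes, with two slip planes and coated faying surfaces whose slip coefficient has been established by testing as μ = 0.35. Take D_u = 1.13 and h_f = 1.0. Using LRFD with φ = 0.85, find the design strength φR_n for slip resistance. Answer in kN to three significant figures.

1080 kN

R_n = μ · D_u · h_f · T_b · n_s · n_b = 0.35 × 1.13 × 1.0 × 179 × 2 × 9 = 1274 kN.
Design strength φR_n = 0.85 × 1274 = 1080 kN.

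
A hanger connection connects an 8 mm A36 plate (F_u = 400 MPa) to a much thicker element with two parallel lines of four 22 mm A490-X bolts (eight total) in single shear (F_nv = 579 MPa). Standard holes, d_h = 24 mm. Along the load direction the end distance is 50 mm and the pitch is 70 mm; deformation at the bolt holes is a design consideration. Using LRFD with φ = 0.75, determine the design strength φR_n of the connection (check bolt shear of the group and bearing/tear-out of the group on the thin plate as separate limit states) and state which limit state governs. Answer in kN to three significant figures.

979 kN (bearing governs)

Bolt shear: A_b = π·22²/4 = 380.1 mm²; R_n = 579 × 380.1 × 8 × 1 / 1000 = 1761 kN → 0.75 × 1761 = 1320 kN.
Bearing (1.2 l_c t F_u ≤ 2.4 d t F_u): upper limit = 2.4·22·8·400 / 1000 = 169 kN.
  Edge l_c = 50 − 24/2 = 38 → r_n = 145.9 kN; interior l_c = 70 − 24 = 46 → r_n = 169 kN.
  R_n,bearing = 2·145.9 + 6·169 = 1306 kN → 0.75 × 1306 = 979 kN.
Bearing governs: 979 kN.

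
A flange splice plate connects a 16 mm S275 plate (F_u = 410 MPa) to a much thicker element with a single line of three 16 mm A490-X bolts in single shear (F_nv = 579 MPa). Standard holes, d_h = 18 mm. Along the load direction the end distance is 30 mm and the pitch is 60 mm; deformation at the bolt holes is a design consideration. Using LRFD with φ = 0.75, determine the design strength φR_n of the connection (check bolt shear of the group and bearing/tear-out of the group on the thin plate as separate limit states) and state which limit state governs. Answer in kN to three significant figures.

262 kN (bolt shear governs)

Bolt shear: A_b = π·16²/4 = 201.1 mm²; R_n = 579 × 201.1 × 3 × 1 / 1000 = 349.2 kN → 0.75 × 349.2 = 262 kN.
Bearing (1.2 l_c t F_u ≤ 2.4 d t F_u): upper limit = 2.4·16·16·410 / 1000 = 251.9 kN.
  Edge l_c = 30 − 18/2 = 21 → r_n = 165.3 kN; interior l_c = 60 − 18 = 42 → r_n = 251.9 kN.
  R_n,bearing = 1·165.3 + 2·251.9 = 669.1 kN → 0.75 × 669.1 = 502 kN.
Bolt shear governs: 262 kN.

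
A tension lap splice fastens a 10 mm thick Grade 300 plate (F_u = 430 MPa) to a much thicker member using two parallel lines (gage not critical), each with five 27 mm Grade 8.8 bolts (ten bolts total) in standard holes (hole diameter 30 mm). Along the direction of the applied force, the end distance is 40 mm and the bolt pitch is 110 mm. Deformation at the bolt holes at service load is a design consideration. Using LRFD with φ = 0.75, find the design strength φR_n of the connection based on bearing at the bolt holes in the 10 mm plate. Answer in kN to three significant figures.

Per bolt r_n = 1.2 l_c t F_u ≤ 2.4 d t F_u; upper limit = 2.4 × 27 × 10 × 430 / 1000 = 278.6 kN.
Edge bolt: l_c = 40 − 30/2 = 25 mm → 1.2 × 25 × 10 × 430 / 1000 = 129 → r_n = 129 kN.
Interior bolts: l_c = 110 − 30 = 80 mm → 1.2 × 80 × 10 × 430 / 1000 = 412.8 → r_n = 278.6 kN.
R_n = 2 × 129 + 8 × 278.6 = 2487 kN.
Design strength φR_n = 0.75 × 2487 = 1870 kN.

1870 kN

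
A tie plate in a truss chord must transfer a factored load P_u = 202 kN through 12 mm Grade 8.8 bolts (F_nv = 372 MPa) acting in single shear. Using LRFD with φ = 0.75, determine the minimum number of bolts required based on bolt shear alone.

A_b = π·12²/4 = 113.1 mm².
Per-bolt design strength φR_n = 0.75 × 372 × 113.1 × 1 / 1000 = 31.55 kN.
n ≥ 202 / 31.55 = 6.402 → use 7 bolts.

7 bolts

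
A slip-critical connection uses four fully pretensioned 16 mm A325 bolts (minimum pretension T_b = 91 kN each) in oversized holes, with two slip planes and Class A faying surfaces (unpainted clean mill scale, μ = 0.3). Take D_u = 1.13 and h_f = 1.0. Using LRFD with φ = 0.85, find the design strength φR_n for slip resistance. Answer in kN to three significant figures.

210 kN

R_n = μ · D_u · h_f · T_b · n_s · n_b = 0.3 × 1.13 × 1.0 × 91 × 2 × 4 = 246.8 kN.
Design strength φR_n = 0.85 × 246.8 = 210 kN.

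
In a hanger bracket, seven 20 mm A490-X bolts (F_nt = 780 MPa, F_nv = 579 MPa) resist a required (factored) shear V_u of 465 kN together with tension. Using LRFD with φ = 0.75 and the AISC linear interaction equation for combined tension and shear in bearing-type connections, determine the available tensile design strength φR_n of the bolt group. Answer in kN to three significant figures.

A_b = π·20²/4 = 314.2 mm²; f_rv = 465 × 1000 / (7 × 314.2) = 211.4 MPa.
F'_nt = 1.3 F_nt − (F_nt / φF_nv) f_rv = 1.3·780 − (780/(0.75·579))·211.4 = 634.2 MPa, capped at F_nt → F'_nt = 634.2 MPa.
R_n = F'_nt · A_b · n = 634.2 × 314.2 × 7 / 1000 = 1395 kN.
Design strength φR_n = 0.75 × 1395 = 1050 kN.

1050 kN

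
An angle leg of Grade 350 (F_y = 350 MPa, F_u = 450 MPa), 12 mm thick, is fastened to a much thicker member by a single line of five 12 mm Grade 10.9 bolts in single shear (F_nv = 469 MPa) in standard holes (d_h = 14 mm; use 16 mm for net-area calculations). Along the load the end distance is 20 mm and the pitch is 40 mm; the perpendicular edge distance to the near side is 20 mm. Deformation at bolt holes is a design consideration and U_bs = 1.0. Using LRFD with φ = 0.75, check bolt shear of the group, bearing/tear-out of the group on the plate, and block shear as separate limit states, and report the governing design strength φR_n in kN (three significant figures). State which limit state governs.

199 kN (bolt shear governs)

Bolt shear: A_b = π·12²/4 = 113.1 mm²; R_n = 469 × 113.1 × 5 × 1 / 1000 = 265.2 kN → 0.75 × 265.2 = 199 kN.
Bearing: edge l_c = 13, r_n = 84.24 kN; interior l_c = 26, r_n = 155.5 kN; R_n = 84.24 + 4·155.5 = 706.3 kN → 530 kN.
Block shear: A_gv = 2160, A_nv = 1296, A_nt = 144 mm²; R_n = min(0.6F_uA_nv, 0.6F_yA_gv) + U_bs·F_u·A_nt = 414.7 kN → 311 kN.
Bolt shear governs: 199 kN.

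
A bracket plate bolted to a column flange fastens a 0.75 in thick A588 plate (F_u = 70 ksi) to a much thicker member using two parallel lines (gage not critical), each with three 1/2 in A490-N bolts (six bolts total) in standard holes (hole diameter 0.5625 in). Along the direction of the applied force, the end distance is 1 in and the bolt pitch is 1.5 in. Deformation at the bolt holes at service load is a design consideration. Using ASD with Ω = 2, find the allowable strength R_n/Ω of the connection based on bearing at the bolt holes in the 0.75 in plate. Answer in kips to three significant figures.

163 kips

Per bolt r_n = 1.2 l_c t F_u ≤ 2.4 d t F_u; upper limit = 2.4 × 0.5 × 0.75 × 70 = 63 kips.
Edge bolt: l_c = 1 − 0.5625/2 = 0.7188 in → 1.2 × 0.7188 × 0.75 × 70 = 45.28 → r_n = 45.28 kips.
Interior bolts: l_c = 1.5 − 0.5625 = 0.9375 in → 1.2 × 0.9375 × 0.75 × 70 = 59.06 → r_n = 59.06 kips.
R_n = 2 × 45.28 + 4 × 59.06 = 326.8 kips.
Allowable strength R_n/Ω = 326.8 / 2 = 163 kips.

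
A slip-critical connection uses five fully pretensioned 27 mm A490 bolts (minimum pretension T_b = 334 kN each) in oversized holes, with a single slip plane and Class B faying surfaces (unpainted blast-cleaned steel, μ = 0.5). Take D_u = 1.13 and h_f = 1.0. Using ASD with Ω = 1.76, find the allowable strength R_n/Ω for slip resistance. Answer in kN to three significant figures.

536 kN

R_n = μ · D_u · h_f · T_b · n_s · n_b = 0.5 × 1.13 × 1.0 × 334 × 1 × 5 = 943.5 kN.
Allowable strength R_n/Ω = 943.5 / 1.76 = 536 kN.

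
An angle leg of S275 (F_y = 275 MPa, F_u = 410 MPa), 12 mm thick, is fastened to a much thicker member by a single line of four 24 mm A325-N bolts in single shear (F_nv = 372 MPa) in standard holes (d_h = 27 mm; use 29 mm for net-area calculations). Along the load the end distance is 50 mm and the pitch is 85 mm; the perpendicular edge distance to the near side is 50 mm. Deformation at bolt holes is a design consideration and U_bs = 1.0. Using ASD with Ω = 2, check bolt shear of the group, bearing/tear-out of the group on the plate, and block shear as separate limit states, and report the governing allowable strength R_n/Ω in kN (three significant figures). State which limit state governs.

Bolt shear: A_b = π·24²/4 = 452.4 mm²; R_n = 372 × 452.4 × 4 × 1 / 1000 = 673.2 kN → 673.2 / 2 = 337 kN.
Bearing: edge l_c = 36.5, r_n = 215.5 kN; interior l_c = 58, r_n = 283.4 kN; R_n = 215.5 + 3·283.4 = 1066 kN → 533 kN.
Block shear: A_gv = 3660, A_nv = 2442, A_nt = 426 mm²; R_n = min(0.6F_uA_nv, 0.6F_yA_gv) + U_bs·F_u·A_nt = 775.4 kN → 388 kN.
Bolt shear governs: 337 kN.

337 kN (bolt shear governs)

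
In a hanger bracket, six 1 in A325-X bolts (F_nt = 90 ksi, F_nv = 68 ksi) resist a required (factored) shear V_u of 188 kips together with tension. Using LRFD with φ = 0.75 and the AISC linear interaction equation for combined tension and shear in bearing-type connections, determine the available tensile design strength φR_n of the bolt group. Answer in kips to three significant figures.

165 kips

A_b = π·1²/4 = 0.7854 in²; f_rv = 188 / (6 × 0.7854) = 39.89 ksi.
F'_nt = 1.3 F_nt − (F_nt / φF_nv) f_rv = 1.3·90 − (90/(0.75·68))·39.89 = 46.6 ksi, capped at F_nt → F'_nt = 46.6 ksi.
R_n = F'_nt · A_b · n = 46.6 × 0.7854 × 6 = 219.6 kips.
Design strength φR_n = 0.75 × 219.6 = 165 kips.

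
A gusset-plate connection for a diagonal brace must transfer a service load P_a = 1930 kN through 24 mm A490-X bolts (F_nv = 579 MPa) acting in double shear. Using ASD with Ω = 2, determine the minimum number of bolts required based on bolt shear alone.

8 bolts

A_b = π·24²/4 = 452.4 mm².
Per-bolt allowable strength R_n/Ω = 579 × 452.4 × 2 / 1000 / 2 = 261.9 kN.
n ≥ 1930 / 261.9 = 7.368 → use 8 bolts.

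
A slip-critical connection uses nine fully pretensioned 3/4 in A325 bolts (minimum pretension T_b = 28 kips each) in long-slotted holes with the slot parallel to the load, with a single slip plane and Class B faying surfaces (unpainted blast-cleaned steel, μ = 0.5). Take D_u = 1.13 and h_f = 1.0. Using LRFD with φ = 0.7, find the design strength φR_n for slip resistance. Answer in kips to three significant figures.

99.7 kips

R_n = μ · D_u · h_f · T_b · n_s · n_b = 0.5 × 1.13 × 1.0 × 28 × 1 × 9 = 142.4 kips.
Design strength φR_n = 0.7 × 142.4 = 99.7 kips.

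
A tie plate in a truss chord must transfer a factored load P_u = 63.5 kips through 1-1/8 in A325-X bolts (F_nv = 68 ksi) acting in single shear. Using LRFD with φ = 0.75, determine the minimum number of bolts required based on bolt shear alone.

2 bolts

A_b = π·1.125²/4 = 0.994 in².
Per-bolt design strength φR_n = 0.75 × 68 × 0.994 × 1 = 50.69 kips.
n ≥ 63.5 / 50.69 = 1.253 → use 2 bolts.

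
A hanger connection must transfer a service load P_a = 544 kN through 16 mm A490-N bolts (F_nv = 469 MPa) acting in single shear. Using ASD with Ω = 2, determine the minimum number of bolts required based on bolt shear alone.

12 bolts

A_b = π·16²/4 = 201.1 mm².
Per-bolt allowable strength R_n/Ω = 469 × 201.1 × 1 / 1000 / 2 = 47.15 kN.
n ≥ 544 / 47.15 = 11.54 → use 12 bolts.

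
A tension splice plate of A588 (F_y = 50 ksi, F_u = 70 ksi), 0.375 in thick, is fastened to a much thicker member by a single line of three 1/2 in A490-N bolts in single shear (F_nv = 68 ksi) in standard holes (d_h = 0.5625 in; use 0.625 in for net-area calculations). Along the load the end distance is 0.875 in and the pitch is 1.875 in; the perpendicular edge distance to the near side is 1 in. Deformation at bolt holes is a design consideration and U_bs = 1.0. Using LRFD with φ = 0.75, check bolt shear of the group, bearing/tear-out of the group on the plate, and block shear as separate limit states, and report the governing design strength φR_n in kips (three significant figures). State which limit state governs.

Bolt shear: A_b = π·0.5²/4 = 0.1963 in²; R_n = 68 × 0.1963 × 3 × 1 = 40.06 kips → 0.75 × 40.06 = 30 kips.
Bearing: edge l_c = 0.5938, r_n = 18.7 kips; interior l_c = 1.312, r_n = 31.5 kips; R_n = 18.7 + 2·31.5 = 81.7 kips → 61.3 kips.
Block shear: A_gv = 1.734, A_nv = 1.148, A_nt = 0.2578 in²; R_n = min(0.6F_uA_nv, 0.6F_yA_gv) + U_bs·F_u·A_nt = 66.28 kips → 49.7 kips.
Bolt shear governs: 30 kips.

30 kips (bolt shear governs)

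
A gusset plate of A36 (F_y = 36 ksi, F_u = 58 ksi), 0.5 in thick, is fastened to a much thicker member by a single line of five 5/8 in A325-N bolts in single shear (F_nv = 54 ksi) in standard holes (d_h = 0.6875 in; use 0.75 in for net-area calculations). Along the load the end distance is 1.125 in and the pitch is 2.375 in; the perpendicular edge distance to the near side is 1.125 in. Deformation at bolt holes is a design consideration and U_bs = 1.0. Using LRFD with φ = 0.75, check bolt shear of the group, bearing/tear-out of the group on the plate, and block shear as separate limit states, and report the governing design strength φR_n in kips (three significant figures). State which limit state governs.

Bolt shear: A_b = π·0.625²/4 = 0.3068 in²; R_n = 54 × 0.3068 × 5 × 1 = 82.83 kips → 0.75 × 82.83 = 62.1 kips.
Bearing: edge l_c = 0.7812, r_n = 27.19 kips; interior l_c = 1.688, r_n = 43.5 kips; R_n = 27.19 + 4·43.5 = 201.2 kips → 151 kips.
Block shear: A_gv = 5.312, A_nv = 3.625, A_nt = 0.375 in²; R_n = min(0.6F_uA_nv, 0.6F_yA_gv) + U_bs·F_u·A_nt = 136.5 kips → 102 kips.
Bolt shear governs: 62.1 kips.

62.1 kips (bolt shear governs)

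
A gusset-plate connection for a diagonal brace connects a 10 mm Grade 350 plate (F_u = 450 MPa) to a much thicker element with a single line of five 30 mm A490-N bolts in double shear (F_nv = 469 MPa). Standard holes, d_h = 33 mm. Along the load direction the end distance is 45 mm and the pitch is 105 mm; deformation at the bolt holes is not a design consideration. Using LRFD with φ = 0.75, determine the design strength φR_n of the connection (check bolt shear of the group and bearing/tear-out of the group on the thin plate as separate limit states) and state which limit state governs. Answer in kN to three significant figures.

1360 kN (bearing governs)

Bolt shear: A_b = π·30²/4 = 706.9 mm²; R_n = 469 × 706.9 × 5 × 2 / 1000 = 3315 kN → 0.75 × 3315 = 2490 kN.
Bearing (1.5 l_c t F_u ≤ 3.0 d t F_u): upper limit = 3.0·30·10·450 / 1000 = 405 kN.
  Edge l_c = 45 − 33/2 = 28.5 → r_n = 192.4 kN; interior l_c = 105 − 33 = 72 → r_n = 405 kN.
  R_n,bearing = 1·192.4 + 4·405 = 1812 kN → 0.75 × 1812 = 1360 kN.
Bearing governs: 1360 kN.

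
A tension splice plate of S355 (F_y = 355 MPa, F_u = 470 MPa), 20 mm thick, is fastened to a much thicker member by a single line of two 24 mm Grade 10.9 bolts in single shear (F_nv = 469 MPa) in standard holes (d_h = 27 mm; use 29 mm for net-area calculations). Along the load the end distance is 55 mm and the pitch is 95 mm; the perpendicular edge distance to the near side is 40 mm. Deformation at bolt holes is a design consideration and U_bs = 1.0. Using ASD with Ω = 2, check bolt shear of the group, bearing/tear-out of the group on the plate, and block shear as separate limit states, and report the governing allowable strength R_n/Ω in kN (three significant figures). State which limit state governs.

212 kN (bolt shear governs)

Bolt shear: A_b = π·24²/4 = 452.4 mm²; R_n = 469 × 452.4 × 2 × 1 / 1000 = 424.3 kN → 424.3 / 2 = 212 kN.
Bearing: edge l_c = 41.5, r_n = 468.1 kN; interior l_c = 68, r_n = 541.4 kN; R_n = 468.1 + 1·541.4 = 1010 kN → 505 kN.
Block shear: A_gv = 3000, A_nv = 2130, A_nt = 510 mm²; R_n = min(0.6F_uA_nv, 0.6F_yA_gv) + U_bs·F_u·A_nt = 840.4 kN → 420 kN.
Bolt shear governs: 212 kN.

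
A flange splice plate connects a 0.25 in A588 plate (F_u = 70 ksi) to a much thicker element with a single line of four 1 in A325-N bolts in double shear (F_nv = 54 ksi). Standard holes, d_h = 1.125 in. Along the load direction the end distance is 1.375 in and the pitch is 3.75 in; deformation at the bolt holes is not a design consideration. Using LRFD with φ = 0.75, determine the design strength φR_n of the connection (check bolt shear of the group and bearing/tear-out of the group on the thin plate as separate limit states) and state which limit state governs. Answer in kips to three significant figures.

Bolt shear: A_b = π·1²/4 = 0.7854 in²; R_n = 54 × 0.7854 × 4 × 2 = 339.3 kips → 0.75 × 339.3 = 254 kips.
Bearing (1.5 l_c t F_u ≤ 3.0 d t F_u): upper limit = 3.0·1·0.25·70 = 52.5 kips.
  Edge l_c = 1.375 − 1.125/2 = 0.8125 → r_n = 21.33 kips; interior l_c = 3.75 − 1.125 = 2.625 → r_n = 52.5 kips.
  R_n,bearing = 1·21.33 + 3·52.5 = 178.8 kips → 0.75 × 178.8 = 134 kips.
Bearing governs: 134 kips.

134 kips (bearing governs)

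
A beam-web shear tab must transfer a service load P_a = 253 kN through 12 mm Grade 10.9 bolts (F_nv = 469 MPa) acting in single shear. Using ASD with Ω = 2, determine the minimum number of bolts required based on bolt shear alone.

10 bolts

A_b = π·12²/4 = 113.1 mm².
Per-bolt allowable strength R_n/Ω = 469 × 113.1 × 1 / 1000 / 2 = 26.52 kN.
n ≥ 253 / 26.52 = 9.539 → use 10 bolts.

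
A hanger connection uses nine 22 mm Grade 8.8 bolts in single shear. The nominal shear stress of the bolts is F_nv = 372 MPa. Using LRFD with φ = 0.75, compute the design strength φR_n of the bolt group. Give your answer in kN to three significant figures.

955 kN

A_b = π × 22² / 4 = 380.1 mm².
R_n = F_nv · A_b · n · n_s = 372 × 380.1 × 9 × 1 / 1000 = 1273 kN.
Design strength φR_n = 0.75 × 1273 = 955 kN.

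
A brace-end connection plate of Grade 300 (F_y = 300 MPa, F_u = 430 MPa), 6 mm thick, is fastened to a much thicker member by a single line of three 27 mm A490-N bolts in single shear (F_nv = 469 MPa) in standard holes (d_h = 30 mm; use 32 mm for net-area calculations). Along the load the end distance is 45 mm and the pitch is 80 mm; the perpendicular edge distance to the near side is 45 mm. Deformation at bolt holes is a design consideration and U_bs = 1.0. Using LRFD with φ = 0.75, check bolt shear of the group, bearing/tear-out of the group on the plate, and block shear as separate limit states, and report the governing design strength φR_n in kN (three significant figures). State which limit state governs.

201 kN (block shear governs)

Bolt shear: A_b = π·27²/4 = 572.6 mm²; R_n = 469 × 572.6 × 3 × 1 / 1000 = 805.6 kN → 0.75 × 805.6 = 604 kN.
Bearing: edge l_c = 30, r_n = 92.88 kN; interior l_c = 50, r_n = 154.8 kN; R_n = 92.88 + 2·154.8 = 402.5 kN → 302 kN.
Block shear: A_gv = 1230, A_nv = 750, A_nt = 174 mm²; R_n = min(0.6F_uA_nv, 0.6F_yA_gv) + U_bs·F_u·A_nt = 268.3 kN → 201 kN.
Block shear governs: 201 kN.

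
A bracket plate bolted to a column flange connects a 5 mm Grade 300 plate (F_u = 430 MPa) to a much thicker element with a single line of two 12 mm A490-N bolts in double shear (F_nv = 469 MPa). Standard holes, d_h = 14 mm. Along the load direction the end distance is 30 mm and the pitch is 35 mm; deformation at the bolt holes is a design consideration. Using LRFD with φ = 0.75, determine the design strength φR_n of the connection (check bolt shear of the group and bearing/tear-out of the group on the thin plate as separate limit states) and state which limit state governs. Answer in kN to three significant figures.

Bolt shear: A_b = π·12²/4 = 113.1 mm²; R_n = 469 × 113.1 × 2 × 2 / 1000 = 212.2 kN → 0.75 × 212.2 = 159 kN.
Bearing (1.2 l_c t F_u ≤ 2.4 d t F_u): upper limit = 2.4·12·5·430 / 1000 = 61.92 kN.
  Edge l_c = 30 − 14/2 = 23 → r_n = 59.34 kN; interior l_c = 35 − 14 = 21 → r_n = 54.18 kN.
  R_n,bearing = 1·59.34 + 1·54.18 = 113.5 kN → 0.75 × 113.5 = 85.1 kN.
Bearing governs: 85.1 kN.

85.1 kN (bearing governs)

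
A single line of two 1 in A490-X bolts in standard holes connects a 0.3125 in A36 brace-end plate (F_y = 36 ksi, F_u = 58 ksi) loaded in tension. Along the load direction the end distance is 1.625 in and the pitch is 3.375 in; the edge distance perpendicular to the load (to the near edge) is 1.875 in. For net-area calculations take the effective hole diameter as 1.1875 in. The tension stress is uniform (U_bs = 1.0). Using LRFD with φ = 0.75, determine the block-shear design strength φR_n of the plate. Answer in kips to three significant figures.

Shear plane L_v = 1.625 + 1·3.375 = 5 in; A_gv = 5 × 0.3125 = 1.562 in².
A_nv = (5 − 1.5·1.1875) × 0.3125 = 1.006 in².
A_nt = (1.875 − 0.5·1.1875) × 0.3125 = 0.4004 in².
0.6 F_u A_nv = 35 kips; 0.6 F_y A_gv = 33.75 kips → shear yielding governs the shear term.
R_n = 33.75 + 1.0 × 58 × 0.4004 = 56.97 kips.
Design strength φR_n = 0.75 × 56.97 = 42.7 kips.

42.7 kips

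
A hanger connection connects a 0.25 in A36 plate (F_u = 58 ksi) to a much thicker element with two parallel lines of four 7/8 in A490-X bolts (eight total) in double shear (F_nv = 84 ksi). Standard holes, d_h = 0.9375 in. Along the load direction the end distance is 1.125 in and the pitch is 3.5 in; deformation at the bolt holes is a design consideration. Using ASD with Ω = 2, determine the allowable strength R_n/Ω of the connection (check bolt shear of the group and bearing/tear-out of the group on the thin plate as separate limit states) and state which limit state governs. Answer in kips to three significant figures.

Bolt shear: A_b = π·0.875²/4 = 0.6013 in²; R_n = 84 × 0.6013 × 8 × 2 = 808.2 kips → 808.2 / 2 = 404 kips.
Bearing (1.2 l_c t F_u ≤ 2.4 d t F_u): upper limit = 2.4·0.875·0.25·58 = 30.45 kips.
  Edge l_c = 1.125 − 0.9375/2 = 0.6562 → r_n = 11.42 kips; interior l_c = 3.5 − 0.9375 = 2.562 → r_n = 30.45 kips.
  R_n,bearing = 2·11.42 + 6·30.45 = 205.5 kips → 205.5 / 2 = 103 kips.
Bearing governs: 103 kips.

103 kips (bearing governs)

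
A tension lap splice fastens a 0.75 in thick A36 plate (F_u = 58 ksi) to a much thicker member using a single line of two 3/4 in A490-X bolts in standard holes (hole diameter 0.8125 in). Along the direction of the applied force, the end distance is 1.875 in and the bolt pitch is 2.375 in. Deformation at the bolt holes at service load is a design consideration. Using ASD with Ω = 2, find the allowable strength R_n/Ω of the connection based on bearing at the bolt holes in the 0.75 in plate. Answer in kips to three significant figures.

Per bolt r_n = 1.2 l_c t F_u ≤ 2.4 d t F_u; upper limit = 2.4 × 0.75 × 0.75 × 58 = 78.3 kips.
Edge bolt: l_c = 1.875 − 0.8125/2 = 1.469 in → 1.2 × 1.469 × 0.75 × 58 = 76.67 → r_n = 76.67 kips.
Interior bolts: l_c = 2.375 − 0.8125 = 1.562 in → 1.2 × 1.562 × 0.75 × 58 = 81.56 → r_n = 78.3 kips.
R_n = 1 × 76.67 + 1 × 78.3 = 155 kips.
Allowable strength R_n/Ω = 155 / 2 = 77.5 kips.

77.5 kips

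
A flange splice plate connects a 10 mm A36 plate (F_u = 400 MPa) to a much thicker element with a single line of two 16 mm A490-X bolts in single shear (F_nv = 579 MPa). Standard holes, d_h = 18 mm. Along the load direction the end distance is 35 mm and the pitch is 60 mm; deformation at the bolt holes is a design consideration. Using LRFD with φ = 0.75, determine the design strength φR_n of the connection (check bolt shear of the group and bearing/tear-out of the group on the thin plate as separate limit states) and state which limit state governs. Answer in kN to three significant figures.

175 kN (bolt shear governs)

Bolt shear: A_b = π·16²/4 = 201.1 mm²; R_n = 579 × 201.1 × 2 × 1 / 1000 = 232.8 kN → 0.75 × 232.8 = 175 kN.
Bearing (1.2 l_c t F_u ≤ 2.4 d t F_u): upper limit = 2.4·16·10·400 / 1000 = 153.6 kN.
  Edge l_c = 35 − 18/2 = 26 → r_n = 124.8 kN; interior l_c = 60 − 18 = 42 → r_n = 153.6 kN.
  R_n,bearing = 1·124.8 + 1·153.6 = 278.4 kN → 0.75 × 278.4 = 209 kN.
Bolt shear governs: 175 kN.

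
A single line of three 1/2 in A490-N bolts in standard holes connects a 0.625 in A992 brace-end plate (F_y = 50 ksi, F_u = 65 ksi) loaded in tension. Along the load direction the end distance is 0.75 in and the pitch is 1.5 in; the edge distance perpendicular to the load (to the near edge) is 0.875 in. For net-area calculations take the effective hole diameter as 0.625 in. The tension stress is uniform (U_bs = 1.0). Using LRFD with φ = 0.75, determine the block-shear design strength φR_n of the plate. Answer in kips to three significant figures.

57.1 kips

Shear plane L_v = 0.75 + 2·1.5 = 3.75 in; A_gv = 3.75 × 0.625 = 2.344 in².
A_nv = (3.75 − 2.5·0.625) × 0.625 = 1.367 in².
A_nt = (0.875 − 0.5·0.625) × 0.625 = 0.3516 in².
0.6 F_u A_nv = 53.32 kips; 0.6 F_y A_gv = 70.31 kips → shear rupture governs the shear term.
R_n = 53.32 + 1.0 × 65 × 0.3516 = 76.17 kips.
Design strength φR_n = 0.75 × 76.17 = 57.1 kips.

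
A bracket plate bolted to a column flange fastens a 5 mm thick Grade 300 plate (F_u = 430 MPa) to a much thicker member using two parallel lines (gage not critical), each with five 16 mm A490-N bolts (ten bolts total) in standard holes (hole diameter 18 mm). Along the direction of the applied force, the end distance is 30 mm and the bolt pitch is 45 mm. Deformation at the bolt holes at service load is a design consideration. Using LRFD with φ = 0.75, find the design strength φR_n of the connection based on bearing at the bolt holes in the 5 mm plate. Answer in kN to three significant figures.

Per bolt r_n = 1.2 l_c t F_u ≤ 2.4 d t F_u; upper limit = 2.4 × 16 × 5 × 430 / 1000 = 82.56 kN.
Edge bolt: l_c = 30 − 18/2 = 21 mm → 1.2 × 21 × 5 × 430 / 1000 = 54.18 → r_n = 54.18 kN.
Interior bolts: l_c = 45 − 18 = 27 mm → 1.2 × 27 × 5 × 430 / 1000 = 69.66 → r_n = 69.66 kN.
R_n = 2 × 54.18 + 8 × 69.66 = 665.6 kN.
Design strength φR_n = 0.75 × 665.6 = 499 kN.

499 kN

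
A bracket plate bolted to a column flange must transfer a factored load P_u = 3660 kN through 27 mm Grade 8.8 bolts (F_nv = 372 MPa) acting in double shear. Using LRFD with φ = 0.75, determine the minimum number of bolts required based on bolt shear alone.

12 bolts

A_b = π·27²/4 = 572.6 mm².
Per-bolt design strength φR_n = 0.75 × 372 × 572.6 × 2 / 1000 = 319.5 kN.
n ≥ 3660 / 319.5 = 11.46 → use 12 bolts.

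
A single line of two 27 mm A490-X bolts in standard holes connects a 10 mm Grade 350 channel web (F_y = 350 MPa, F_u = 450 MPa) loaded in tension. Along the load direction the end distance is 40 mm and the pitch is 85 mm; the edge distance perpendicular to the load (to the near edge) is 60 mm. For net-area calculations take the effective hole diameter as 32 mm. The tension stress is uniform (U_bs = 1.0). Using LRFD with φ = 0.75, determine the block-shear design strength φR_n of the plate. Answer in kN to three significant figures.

Shear plane L_v = 40 + 1·85 = 125 mm; A_gv = 125 × 10 = 1250 mm².
A_nv = (125 − 1.5·32) × 10 = 770 mm².
A_nt = (60 − 0.5·32) × 10 = 440 mm².
0.6 F_u A_nv = 207.9 kN; 0.6 F_y A_gv = 262.5 kN → shear rupture governs the shear term.
R_n = 207.9 + 1.0 × 450 × 440 / 1000 = 405.9 kN.
Design strength φR_n = 0.75 × 405.9 = 304 kN.

304 kN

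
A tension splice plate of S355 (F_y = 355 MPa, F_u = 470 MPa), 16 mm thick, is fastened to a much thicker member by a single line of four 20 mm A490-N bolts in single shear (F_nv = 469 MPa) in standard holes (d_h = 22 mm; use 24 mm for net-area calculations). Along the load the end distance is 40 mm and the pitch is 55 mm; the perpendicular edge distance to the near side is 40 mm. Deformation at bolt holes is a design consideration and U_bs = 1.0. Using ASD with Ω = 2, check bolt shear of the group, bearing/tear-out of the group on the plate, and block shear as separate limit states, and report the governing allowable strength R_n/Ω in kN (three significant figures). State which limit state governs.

295 kN (bolt shear governs)

Bolt shear: A_b = π·20²/4 = 314.2 mm²; R_n = 469 × 314.2 × 4 × 1 / 1000 = 589.4 kN → 589.4 / 2 = 295 kN.
Bearing: edge l_c = 29, r_n = 261.7 kN; interior l_c = 33, r_n = 297.8 kN; R_n = 261.7 + 3·297.8 = 1155 kN → 578 kN.
Block shear: A_gv = 3280, A_nv = 1936, A_nt = 448 mm²; R_n = min(0.6F_uA_nv, 0.6F_yA_gv) + U_bs·F_u·A_nt = 756.5 kN → 378 kN.
Bolt shear governs: 295 kN.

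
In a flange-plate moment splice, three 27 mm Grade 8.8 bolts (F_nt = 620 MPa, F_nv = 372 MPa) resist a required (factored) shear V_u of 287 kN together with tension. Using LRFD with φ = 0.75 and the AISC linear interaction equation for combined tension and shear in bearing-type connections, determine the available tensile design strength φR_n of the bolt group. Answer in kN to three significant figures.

A_b = π·27²/4 = 572.6 mm²; f_rv = 287 × 1000 / (3 × 572.6) = 167.1 MPa.
F'_nt = 1.3 F_nt − (F_nt / φF_nv) f_rv = 1.3·620 − (620/(0.75·372))·167.1 = 434.7 MPa, capped at F_nt → F'_nt = 434.7 MPa.
R_n = F'_nt · A_b · n = 434.7 × 572.6 × 3 / 1000 = 746.7 kN.
Design strength φR_n = 0.75 × 746.7 = 560 kN.

560 kN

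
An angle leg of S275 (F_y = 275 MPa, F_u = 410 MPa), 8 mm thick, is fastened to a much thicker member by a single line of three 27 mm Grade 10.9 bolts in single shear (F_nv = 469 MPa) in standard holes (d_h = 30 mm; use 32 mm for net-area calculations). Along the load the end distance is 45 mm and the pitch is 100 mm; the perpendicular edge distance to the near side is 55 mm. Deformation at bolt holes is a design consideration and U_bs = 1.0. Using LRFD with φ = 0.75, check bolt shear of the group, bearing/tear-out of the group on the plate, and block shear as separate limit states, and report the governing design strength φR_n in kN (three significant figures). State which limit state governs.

Bolt shear: A_b = π·27²/4 = 572.6 mm²; R_n = 469 × 572.6 × 3 × 1 / 1000 = 805.6 kN → 0.75 × 805.6 = 604 kN.
Bearing: edge l_c = 30, r_n = 118.1 kN; interior l_c = 70, r_n = 212.5 kN; R_n = 118.1 + 2·212.5 = 543.2 kN → 407 kN.
Block shear: A_gv = 1960, A_nv = 1320, A_nt = 312 mm²; R_n = min(0.6F_uA_nv, 0.6F_yA_gv) + U_bs·F_u·A_nt = 451.3 kN → 338 kN.
Block shear governs: 338 kN.

338 kN (block shear governs)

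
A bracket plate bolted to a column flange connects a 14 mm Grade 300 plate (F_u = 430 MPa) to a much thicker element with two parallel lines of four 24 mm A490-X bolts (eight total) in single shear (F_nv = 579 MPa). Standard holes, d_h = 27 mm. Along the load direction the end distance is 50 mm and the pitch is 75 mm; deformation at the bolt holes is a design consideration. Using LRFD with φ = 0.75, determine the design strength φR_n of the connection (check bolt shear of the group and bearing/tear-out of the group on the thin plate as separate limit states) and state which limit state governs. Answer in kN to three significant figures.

Bolt shear: A_b = π·24²/4 = 452.4 mm²; R_n = 579 × 452.4 × 8 × 1 / 1000 = 2095 kN → 0.75 × 2095 = 1570 kN.
Bearing (1.2 l_c t F_u ≤ 2.4 d t F_u): upper limit = 2.4·24·14·430 / 1000 = 346.8 kN.
  Edge l_c = 50 − 27/2 = 36.5 → r_n = 263.7 kN; interior l_c = 75 − 27 = 48 → r_n = 346.8 kN.
  R_n,bearing = 2·263.7 + 6·346.8 = 2608 kN → 0.75 × 2608 = 1960 kN.
Bolt shear governs: 1570 kN.

1570 kN (bolt shear governs)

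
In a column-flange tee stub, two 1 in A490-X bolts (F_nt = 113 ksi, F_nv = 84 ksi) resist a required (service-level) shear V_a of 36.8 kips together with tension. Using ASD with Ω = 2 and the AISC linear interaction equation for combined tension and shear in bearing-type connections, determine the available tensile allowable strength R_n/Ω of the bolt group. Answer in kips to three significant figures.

65.9 kips

A_b = π·1²/4 = 0.7854 in²; f_rv = 36.8 / (2 × 0.7854) = 23.43 ksi.
F'_nt = 1.3 F_nt − (Ω F_nt / F_nv) f_rv = 1.3·113 − (2·113/84)·23.43 = 83.87 ksi, capped at F_nt → F'_nt = 83.87 ksi.
R_n = F'_nt · A_b · n = 83.87 × 0.7854 × 2 = 131.7 kips.
Allowable strength R_n/Ω = 131.7 / 2 = 65.9 kips.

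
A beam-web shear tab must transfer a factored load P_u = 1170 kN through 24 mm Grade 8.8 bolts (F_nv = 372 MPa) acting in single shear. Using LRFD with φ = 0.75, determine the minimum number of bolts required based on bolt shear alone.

10 bolts

A_b = π·24²/4 = 452.4 mm².
Per-bolt design strength φR_n = 0.75 × 372 × 452.4 × 1 / 1000 = 126.2 kN.
n ≥ 1170 / 126.2 = 9.27 → use 10 bolts.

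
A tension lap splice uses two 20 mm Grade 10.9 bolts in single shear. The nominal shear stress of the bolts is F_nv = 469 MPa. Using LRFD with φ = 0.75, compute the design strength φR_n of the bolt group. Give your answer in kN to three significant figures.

A_b = π × 20² / 4 = 314.2 mm².
R_n = F_nv · A_b · n · n_s = 469 × 314.2 × 2 × 1 / 1000 = 294.7 kN.
Design strength φR_n = 0.75 × 294.7 = 221 kN.

221 kN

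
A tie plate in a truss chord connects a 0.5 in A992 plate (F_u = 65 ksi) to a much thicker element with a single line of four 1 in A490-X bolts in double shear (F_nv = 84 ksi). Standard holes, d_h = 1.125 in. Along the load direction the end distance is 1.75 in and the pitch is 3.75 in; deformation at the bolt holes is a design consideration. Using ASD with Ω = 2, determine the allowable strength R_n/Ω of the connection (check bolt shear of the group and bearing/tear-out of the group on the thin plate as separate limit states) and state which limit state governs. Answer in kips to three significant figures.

Bolt shear: A_b = π·1²/4 = 0.7854 in²; R_n = 84 × 0.7854 × 4 × 2 = 527.8 kips → 527.8 / 2 = 264 kips.
Bearing (1.2 l_c t F_u ≤ 2.4 d t F_u): upper limit = 2.4·1·0.5·65 = 78 kips.
  Edge l_c = 1.75 − 1.125/2 = 1.188 → r_n = 46.31 kips; interior l_c = 3.75 − 1.125 = 2.625 → r_n = 78 kips.
  R_n,bearing = 1·46.31 + 3·78 = 280.3 kips → 280.3 / 2 = 140 kips.
Bearing governs: 140 kips.

140 kips (bearing governs)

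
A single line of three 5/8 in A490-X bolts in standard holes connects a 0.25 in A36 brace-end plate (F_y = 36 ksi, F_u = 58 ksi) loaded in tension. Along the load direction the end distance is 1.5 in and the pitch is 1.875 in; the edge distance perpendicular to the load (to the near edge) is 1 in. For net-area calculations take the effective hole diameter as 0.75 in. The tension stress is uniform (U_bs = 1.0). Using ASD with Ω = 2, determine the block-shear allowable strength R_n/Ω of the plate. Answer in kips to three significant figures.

Shear plane L_v = 1.5 + 2·1.875 = 5.25 in; A_gv = 5.25 × 0.25 = 1.312 in².
A_nv = (5.25 − 2.5·0.75) × 0.25 = 0.8438 in².
A_nt = (1 − 0.5·0.75) × 0.25 = 0.1562 in².
0.6 F_u A_nv = 29.36 kips; 0.6 F_y A_gv = 28.35 kips → shear yielding governs the shear term.
R_n = 28.35 + 1.0 × 58 × 0.1562 = 37.41 kips.
Allowable strength R_n/Ω = 37.41 / 2 = 18.7 kips.

18.7 kips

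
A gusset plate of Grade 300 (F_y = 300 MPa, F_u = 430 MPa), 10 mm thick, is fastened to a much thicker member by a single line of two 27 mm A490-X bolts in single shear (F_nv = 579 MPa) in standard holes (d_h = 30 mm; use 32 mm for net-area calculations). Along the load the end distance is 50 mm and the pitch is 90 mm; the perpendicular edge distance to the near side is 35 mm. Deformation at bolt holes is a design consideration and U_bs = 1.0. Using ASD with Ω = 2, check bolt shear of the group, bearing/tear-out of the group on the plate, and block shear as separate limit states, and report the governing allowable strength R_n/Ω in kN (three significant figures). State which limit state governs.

Bolt shear: A_b = π·27²/4 = 572.6 mm²; R_n = 579 × 572.6 × 2 × 1 / 1000 = 663 kN → 663 / 2 = 332 kN.
Bearing: edge l_c = 35, r_n = 180.6 kN; interior l_c = 60, r_n = 278.6 kN; R_n = 180.6 + 1·278.6 = 459.2 kN → 230 kN.
Block shear: A_gv = 1400, A_nv = 920, A_nt = 190 mm²; R_n = min(0.6F_uA_nv, 0.6F_yA_gv) + U_bs·F_u·A_nt = 319.1 kN → 160 kN.
Block shear governs: 160 kN.

160 kN (block shear governs)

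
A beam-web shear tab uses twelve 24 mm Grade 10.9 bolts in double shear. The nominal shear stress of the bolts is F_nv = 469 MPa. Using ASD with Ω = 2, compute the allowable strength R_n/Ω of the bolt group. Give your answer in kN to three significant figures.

2550 kN

A_b = π × 24² / 4 = 452.4 mm².
R_n = F_nv · A_b · n · n_s = 469 × 452.4 × 12 × 2 / 1000 = 5092 kN.
Allowable strength R_n/Ω = 5092 / 2 = 2550 kN.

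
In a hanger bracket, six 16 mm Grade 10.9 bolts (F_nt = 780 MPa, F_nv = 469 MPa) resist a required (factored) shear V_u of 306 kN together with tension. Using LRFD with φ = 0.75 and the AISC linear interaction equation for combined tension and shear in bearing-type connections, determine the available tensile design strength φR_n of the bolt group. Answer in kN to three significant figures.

A_b = π·16²/4 = 201.1 mm²; f_rv = 306 × 1000 / (6 × 201.1) = 253.7 MPa.
F'_nt = 1.3 F_nt − (F_nt / φF_nv) f_rv = 1.3·780 − (780/(0.75·469))·253.7 = 451.5 MPa, capped at F_nt → F'_nt = 451.5 MPa.
R_n = F'_nt · A_b · n = 451.5 × 201.1 × 6 / 1000 = 544.7 kN.
Design strength φR_n = 0.75 × 544.7 = 409 kN.

409 kN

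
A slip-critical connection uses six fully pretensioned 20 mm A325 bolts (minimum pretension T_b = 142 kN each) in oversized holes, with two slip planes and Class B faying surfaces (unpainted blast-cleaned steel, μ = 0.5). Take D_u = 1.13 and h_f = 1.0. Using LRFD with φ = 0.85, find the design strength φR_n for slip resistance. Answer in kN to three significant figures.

818 kN

R_n = μ · D_u · h_f · T_b · n_s · n_b = 0.5 × 1.13 × 1.0 × 142 × 2 × 6 = 962.8 kN.
Design strength φR_n = 0.85 × 962.8 = 818 kN.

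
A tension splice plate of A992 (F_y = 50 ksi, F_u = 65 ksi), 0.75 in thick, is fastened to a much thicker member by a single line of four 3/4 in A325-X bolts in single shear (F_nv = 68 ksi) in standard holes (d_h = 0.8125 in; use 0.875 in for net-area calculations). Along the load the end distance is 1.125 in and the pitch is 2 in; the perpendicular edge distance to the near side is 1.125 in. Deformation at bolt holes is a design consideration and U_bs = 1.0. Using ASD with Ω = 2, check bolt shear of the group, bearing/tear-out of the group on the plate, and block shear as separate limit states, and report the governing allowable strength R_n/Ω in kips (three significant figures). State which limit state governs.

Bolt shear: A_b = π·0.75²/4 = 0.4418 in²; R_n = 68 × 0.4418 × 4 × 1 = 120.2 kips → 120.2 / 2 = 60.1 kips.
Bearing: edge l_c = 0.7188, r_n = 42.05 kips; interior l_c = 1.188, r_n = 69.47 kips; R_n = 42.05 + 3·69.47 = 250.5 kips → 125 kips.
Block shear: A_gv = 5.344, A_nv = 3.047, A_nt = 0.5156 in²; R_n = min(0.6F_uA_nv, 0.6F_yA_gv) + U_bs·F_u·A_nt = 152.3 kips → 76.2 kips.
Bolt shear governs: 60.1 kips.

60.1 kips (bolt shear governs)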